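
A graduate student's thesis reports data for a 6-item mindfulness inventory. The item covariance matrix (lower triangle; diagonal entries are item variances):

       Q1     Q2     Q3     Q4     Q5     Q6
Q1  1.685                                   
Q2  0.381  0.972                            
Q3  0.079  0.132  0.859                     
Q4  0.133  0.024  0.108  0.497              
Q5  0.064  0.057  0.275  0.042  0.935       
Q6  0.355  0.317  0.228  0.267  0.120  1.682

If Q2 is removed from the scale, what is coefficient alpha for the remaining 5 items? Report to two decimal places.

Remaining items: Q1, Q3, Q4, Q5, Q6 (k = 5).
sum of item variances = 1.685 + 0.859 + 0.497 + 0.935 + 1.682 = 5.658
Var(T) = 5.658 + 2 × 1.671 = 9.000
α (item deleted) = (5/4)·(1 − 5.658/9.000) = 0.46

coefficient alpha = 0.46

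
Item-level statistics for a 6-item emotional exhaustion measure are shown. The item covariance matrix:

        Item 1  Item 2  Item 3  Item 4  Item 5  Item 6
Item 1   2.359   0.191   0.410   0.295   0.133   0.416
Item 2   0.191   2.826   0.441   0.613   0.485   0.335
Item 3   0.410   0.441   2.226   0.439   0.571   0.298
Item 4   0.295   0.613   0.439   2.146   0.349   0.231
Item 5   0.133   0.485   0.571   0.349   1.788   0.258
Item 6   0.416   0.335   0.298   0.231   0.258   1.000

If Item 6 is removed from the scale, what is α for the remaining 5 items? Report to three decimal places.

Remaining items: Item 1, Item 2, Item 3, Item 4, Item 5 (k = 5).
Σσ²ᵢ = 2.359 + 2.826 + 2.226 + 2.146 + 1.788 = 11.345
Var(T) = 11.345 + 2 × 3.927 = 19.199
α (item deleted) = (5/4)·(1 − 11.345/19.199) = 0.511

α = 0.511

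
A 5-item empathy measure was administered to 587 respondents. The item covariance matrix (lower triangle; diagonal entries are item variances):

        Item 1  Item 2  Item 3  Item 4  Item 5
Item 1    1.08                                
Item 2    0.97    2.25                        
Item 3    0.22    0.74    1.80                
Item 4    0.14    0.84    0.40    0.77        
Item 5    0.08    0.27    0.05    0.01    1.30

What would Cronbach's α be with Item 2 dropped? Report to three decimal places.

Remaining items: Item 1, Item 3, Item 4, Item 5 (k = 4).
Σσᵢ² = 1.08 + 1.80 + 0.77 + 1.30 = 4.95
Var(T) = 4.95 + 2 × 0.90 = 6.75
α (item deleted) = (4/3)·(1 − 4.95/6.75) = 0.356

α = 0.356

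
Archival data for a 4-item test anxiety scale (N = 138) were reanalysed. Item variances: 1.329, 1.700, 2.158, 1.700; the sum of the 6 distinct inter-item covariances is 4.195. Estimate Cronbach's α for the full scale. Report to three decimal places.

Σσᵢ² = 1.329 + 1.700 + 2.158 + 1.700 = 6.887
Sum of distinct covariances = 4.195
σ²_total = Σσᵢ² + 2·Σcov = 6.887 + 2 × 4.195 = 15.277
α = (4/3)·(1 − 6.887/15.277) = 0.732

Cronbach's α = 0.732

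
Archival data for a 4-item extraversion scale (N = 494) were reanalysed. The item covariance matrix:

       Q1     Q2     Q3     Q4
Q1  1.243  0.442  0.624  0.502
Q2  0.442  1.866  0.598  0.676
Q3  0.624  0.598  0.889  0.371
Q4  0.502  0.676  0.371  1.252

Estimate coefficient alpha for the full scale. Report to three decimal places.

Σσᵢ² = 1.243 + 1.866 + 0.889 + 1.252 = 5.250
Sum of off-diagonal covariances = 3.213
Var(T) = 5.250 + 2 × 3.213 = 11.676
α = (k/(k−1))·(1 − Σσᵢ²/Var(T)) = (4/3)·(1 − 5.250/11.676) = 0.734

coefficient alpha = 0.734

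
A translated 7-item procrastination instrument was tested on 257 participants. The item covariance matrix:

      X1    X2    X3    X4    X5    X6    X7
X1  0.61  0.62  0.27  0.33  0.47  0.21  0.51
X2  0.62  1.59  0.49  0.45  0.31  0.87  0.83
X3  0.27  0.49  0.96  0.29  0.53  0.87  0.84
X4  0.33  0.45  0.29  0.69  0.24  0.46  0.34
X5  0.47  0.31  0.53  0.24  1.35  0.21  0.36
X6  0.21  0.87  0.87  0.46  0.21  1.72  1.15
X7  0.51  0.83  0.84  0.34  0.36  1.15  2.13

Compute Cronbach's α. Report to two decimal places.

α = 0.82

sum of item variances = 0.61 + 1.59 + 0.96 + 0.69 + 1.35 + 1.72 + 2.13 = 9.05
Sum of the distinct covariances = 10.65
σ²_T = 9.05 + 2 × 10.65 = 30.35
α = (k/(k−1))·(1 − sum of item variances/σ²_T) = (7/6)·(1 − 9.05/30.35) = 0.82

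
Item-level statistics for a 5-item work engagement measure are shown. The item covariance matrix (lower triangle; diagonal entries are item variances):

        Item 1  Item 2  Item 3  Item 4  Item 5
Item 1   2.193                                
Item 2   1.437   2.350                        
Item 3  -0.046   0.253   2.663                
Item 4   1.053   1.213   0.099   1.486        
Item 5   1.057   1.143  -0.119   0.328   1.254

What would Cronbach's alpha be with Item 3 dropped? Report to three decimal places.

Remaining items: Item 1, Item 2, Item 4, Item 5 (k = 4).
sum of item variances = 2.193 + 2.350 + 1.486 + 1.254 = 7.283
σ²_T = 7.283 + 2 × 6.231 = 19.745
α (item deleted) = (4/3)·(1 − 7.283/19.745) = 0.842

Cronbach's alpha = 0.842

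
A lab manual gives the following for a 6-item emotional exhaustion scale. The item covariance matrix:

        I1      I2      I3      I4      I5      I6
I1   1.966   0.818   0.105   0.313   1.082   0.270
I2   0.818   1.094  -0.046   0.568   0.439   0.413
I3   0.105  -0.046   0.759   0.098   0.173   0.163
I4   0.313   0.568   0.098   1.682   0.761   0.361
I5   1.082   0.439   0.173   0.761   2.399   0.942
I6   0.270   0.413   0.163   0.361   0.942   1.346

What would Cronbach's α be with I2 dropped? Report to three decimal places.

Cronbach's α = 0.639

Remaining items: I1, I3, I4, I5, I6 (k = 5).
Σσᵢ² = 1.966 + 0.759 + 1.682 + 2.399 + 1.346 = 8.152
total variance = 8.152 + 2 × 4.268 = 16.688
α (item deleted) = (5/4)·(1 − 8.152/16.688) = 0.639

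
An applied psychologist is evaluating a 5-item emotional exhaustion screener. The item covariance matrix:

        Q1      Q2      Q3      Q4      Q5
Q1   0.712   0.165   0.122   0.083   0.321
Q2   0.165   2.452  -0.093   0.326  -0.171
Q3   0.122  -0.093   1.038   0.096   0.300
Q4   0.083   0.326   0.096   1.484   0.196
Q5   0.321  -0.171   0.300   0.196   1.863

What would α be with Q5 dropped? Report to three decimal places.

Remaining items: Q1, Q2, Q3, Q4 (k = 4).
sum of item variances = 0.712 + 2.452 + 1.038 + 1.484 = 5.686
total variance = 5.686 + 2 × 0.699 = 7.084
α (item deleted) = (4/3)·(1 − 5.686/7.084) = 0.263

α = 0.263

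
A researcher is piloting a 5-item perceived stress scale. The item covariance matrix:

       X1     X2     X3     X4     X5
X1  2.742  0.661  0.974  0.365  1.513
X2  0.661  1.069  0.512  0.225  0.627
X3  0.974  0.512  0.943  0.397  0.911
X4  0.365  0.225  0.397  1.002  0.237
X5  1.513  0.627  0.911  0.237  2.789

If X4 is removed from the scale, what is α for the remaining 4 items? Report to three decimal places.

Remaining items: X1, X2, X3, X5 (k = 4).
Σσ²ᵢ = 2.742 + 1.069 + 0.943 + 2.789 = 7.543
σ²_T = 7.543 + 2 × 5.198 = 17.939
α (item deleted) = (4/3)·(1 − 7.543/17.939) = 0.773

α = 0.773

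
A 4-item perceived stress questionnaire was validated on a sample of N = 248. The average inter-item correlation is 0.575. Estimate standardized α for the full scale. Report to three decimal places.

α = 0.844

Standardized α = k·r̄ / (1 + (k−1)·r̄) = 4 × 0.575 / (1 + 3 × 0.575)
  = 2.3000 / 2.7250 = 0.844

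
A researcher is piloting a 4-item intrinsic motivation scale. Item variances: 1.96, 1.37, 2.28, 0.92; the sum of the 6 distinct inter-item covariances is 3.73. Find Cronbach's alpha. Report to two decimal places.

sum of item variances = 1.96 + 1.37 + 2.28 + 0.92 = 6.53
Sum of distinct covariances = 3.73
total variance = sum of item variances + 2·Σcov = 6.53 + 2 × 3.73 = 13.99
α = (4/3)·(1 − 6.53/13.99) = 0.71

α = 0.71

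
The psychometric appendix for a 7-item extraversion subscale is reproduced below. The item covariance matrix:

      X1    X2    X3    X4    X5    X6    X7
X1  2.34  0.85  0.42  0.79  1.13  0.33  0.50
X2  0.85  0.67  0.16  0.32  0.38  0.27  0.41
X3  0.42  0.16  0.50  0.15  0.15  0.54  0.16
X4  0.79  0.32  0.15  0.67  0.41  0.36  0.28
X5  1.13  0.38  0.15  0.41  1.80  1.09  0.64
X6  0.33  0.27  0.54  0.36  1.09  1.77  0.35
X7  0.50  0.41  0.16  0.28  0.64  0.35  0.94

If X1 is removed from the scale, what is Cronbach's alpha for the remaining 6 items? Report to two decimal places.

Remaining items: X2, X3, X4, X5, X6, X7 (k = 6).
Σσ²ᵢ = 0.67 + 0.50 + 0.67 + 1.80 + 1.77 + 0.94 = 6.35
σ²_T = 6.35 + 2 × 5.67 = 17.69
α (item deleted) = (6/5)·(1 − 6.35/17.69) = 0.77

α = 0.77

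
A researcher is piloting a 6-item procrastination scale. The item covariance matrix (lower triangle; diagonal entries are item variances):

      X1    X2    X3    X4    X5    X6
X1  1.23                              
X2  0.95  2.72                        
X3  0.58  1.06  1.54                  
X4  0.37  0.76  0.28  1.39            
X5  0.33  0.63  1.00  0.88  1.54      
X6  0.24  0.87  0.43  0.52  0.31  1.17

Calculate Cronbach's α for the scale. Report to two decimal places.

α = 0.79

Σσ²ᵢ = 1.23 + 2.72 + 1.54 + 1.39 + 1.54 + 1.17 = 9.59
Σ_{i<j} σ_ij = 9.21
Var(T) = 9.59 + 2 × 9.21 = 28.01
α = (k/(k−1))·(1 − Σσ²ᵢ/Var(T)) = (6/5)·(1 − 9.59/28.01) = 0.79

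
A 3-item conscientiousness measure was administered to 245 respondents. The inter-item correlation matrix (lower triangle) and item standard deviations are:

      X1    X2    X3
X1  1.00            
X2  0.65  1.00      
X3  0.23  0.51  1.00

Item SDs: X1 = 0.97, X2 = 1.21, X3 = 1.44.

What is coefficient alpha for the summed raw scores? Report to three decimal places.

Σσ²ᵢ = 0.97² + 1.21² + 1.44² = 4.4786
Covariances σ_ij = r_ij · s_i · s_j:
  σ(X1,X2) = 0.65 × 0.97 × 1.21 = 0.7629
  σ(X1,X3) = 0.23 × 0.97 × 1.44 = 0.3213
  σ(X2,X3) = 0.51 × 1.21 × 1.44 = 0.8886
σ²_T = Σσ²ᵢ + 2·Σσ_ij = 4.4786 + 2 × 1.9728 = 8.4242
α = (3/2)·(1 − 4.4786/8.4242) = 0.703

α = 0.703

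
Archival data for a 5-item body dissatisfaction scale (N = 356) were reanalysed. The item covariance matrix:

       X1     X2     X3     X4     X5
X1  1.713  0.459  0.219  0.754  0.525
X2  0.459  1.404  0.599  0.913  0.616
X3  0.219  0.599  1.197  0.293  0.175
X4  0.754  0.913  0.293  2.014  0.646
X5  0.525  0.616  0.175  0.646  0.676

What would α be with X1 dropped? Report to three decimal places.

α = 0.734

Remaining items: X2, X3, X4, X5 (k = 4).
Σσᵢ² = 1.404 + 1.197 + 2.014 + 0.676 = 5.291
total variance = 5.291 + 2 × 3.242 = 11.775
α (item deleted) = (4/3)·(1 − 5.291/11.775) = 0.734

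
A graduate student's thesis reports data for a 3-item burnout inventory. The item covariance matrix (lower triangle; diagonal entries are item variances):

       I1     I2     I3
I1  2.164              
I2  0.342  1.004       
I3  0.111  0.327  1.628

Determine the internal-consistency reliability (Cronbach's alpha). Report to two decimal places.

Cronbach's alpha = 0.37

Σσ²ᵢ = 2.164 + 1.004 + 1.628 = 4.796
Σ_{i<j} σ_ij = 0.780
Var(T) = 4.796 + 2 × 0.780 = 6.356
α = (k/(k−1))·(1 − Σσ²ᵢ/Var(T)) = (3/2)·(1 − 4.796/6.356) = 0.37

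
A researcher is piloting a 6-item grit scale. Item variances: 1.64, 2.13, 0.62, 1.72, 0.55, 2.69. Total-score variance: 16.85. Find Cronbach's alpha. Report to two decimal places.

α = 0.53

Σσᵢ² = 1.64 + 2.13 + 0.62 + 1.72 + 0.55 + 2.69 = 9.35
α = (k/(k−1))·(1 − Σσᵢ²/σ²_T) = (6/5)·(1 − 9.35/16.85) = 0.53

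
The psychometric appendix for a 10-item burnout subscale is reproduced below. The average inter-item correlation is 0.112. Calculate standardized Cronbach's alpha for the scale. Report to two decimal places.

Standardized α = k·r̄ / (1 + (k−1)·r̄) = 10 × 0.112 / (1 + 9 × 0.112)
  = 1.1200 / 2.0080 = 0.56

α = 0.56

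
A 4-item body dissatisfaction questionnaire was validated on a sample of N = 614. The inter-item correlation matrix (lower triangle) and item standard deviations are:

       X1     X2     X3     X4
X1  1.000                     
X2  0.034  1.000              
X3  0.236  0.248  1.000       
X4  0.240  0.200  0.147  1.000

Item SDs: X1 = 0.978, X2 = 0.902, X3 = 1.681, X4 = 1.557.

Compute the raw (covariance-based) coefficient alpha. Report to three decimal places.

coefficient alpha = 0.456

Σσ²ᵢ = 0.978² + 0.902² + 1.681² + 1.557² = 7.0201
Covariances σ_ij = r_ij · s_i · s_j:
  σ(X1,X2) = 0.034 × 0.978 × 0.902 = 0.0300
  σ(X1,X3) = 0.236 × 0.978 × 1.681 = 0.3880
  σ(X1,X4) = 0.240 × 0.978 × 1.557 = 0.3655
  σ(X2,X3) = 0.248 × 0.902 × 1.681 = 0.3760
  σ(X2,X4) = 0.200 × 0.902 × 1.557 = 0.2809
  σ(X3,X4) = 0.147 × 1.681 × 1.557 = 0.3847
σ²_T = Σσ²ᵢ + 2·Σσ_ij = 7.0201 + 2 × 1.8251 = 10.6703
α = (4/3)·(1 − 7.0201/10.6703) = 0.456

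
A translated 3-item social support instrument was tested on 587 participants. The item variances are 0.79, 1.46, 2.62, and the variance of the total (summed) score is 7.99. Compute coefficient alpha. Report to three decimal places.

sum of item variances = 0.79 + 1.46 + 2.62 = 4.87
α = (k/(k−1))·(1 − sum of item variances/σ²_T) = (3/2)·(1 − 4.87/7.99) = 0.586

coefficient alpha = 0.586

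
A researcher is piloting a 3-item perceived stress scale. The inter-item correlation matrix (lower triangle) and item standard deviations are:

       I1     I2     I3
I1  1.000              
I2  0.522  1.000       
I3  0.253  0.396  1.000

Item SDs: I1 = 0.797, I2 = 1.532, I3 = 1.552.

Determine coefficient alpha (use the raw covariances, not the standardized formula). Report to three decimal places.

Σσ²ᵢ = 0.797² + 1.532² + 1.552² = 5.3909
Covariances σ_ij = r_ij · s_i · s_j:
  σ(I1,I2) = 0.522 × 0.797 × 1.532 = 0.6374
  σ(I1,I3) = 0.253 × 0.797 × 1.552 = 0.3129
  σ(I2,I3) = 0.396 × 1.532 × 1.552 = 0.9416
σ²_T = Σσ²ᵢ + 2·Σσ_ij = 5.3909 + 2 × 1.8919 = 9.1747
α = (3/2)·(1 − 5.3909/9.1747) = 0.619

coefficient alpha = 0.619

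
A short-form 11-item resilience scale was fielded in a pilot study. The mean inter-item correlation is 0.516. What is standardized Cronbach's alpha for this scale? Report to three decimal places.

α = 0.921

Standardized α = k·r̄ / (1 + (k−1)·r̄) = 11 × 0.516 / (1 + 10 × 0.516)
  = 5.6760 / 6.1600 = 0.921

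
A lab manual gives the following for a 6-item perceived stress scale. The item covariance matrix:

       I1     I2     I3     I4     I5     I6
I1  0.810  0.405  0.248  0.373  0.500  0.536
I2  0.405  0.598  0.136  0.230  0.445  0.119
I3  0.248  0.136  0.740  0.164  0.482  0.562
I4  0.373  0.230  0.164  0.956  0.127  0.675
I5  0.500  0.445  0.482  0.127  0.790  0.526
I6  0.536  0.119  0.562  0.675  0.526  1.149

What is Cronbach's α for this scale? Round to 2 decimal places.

Cronbach's α = 0.82

Σσᵢ² = 0.810 + 0.598 + 0.740 + 0.956 + 0.790 + 1.149 = 5.043
Sum of off-diagonal covariances = 5.528
σ²_total = 5.043 + 2 × 5.528 = 16.099
α = (k/(k−1))·(1 − Σσᵢ²/σ²_total) = (6/5)·(1 − 5.043/16.099) = 0.82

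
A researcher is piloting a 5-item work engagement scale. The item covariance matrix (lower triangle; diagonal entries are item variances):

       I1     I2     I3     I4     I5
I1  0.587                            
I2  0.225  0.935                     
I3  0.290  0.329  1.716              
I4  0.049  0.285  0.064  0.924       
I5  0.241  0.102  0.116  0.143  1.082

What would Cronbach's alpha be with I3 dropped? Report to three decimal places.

Cronbach's alpha = 0.496

Remaining items: I1, I2, I4, I5 (k = 4).
sum of item variances = 0.587 + 0.935 + 0.924 + 1.082 = 3.528
σ²_total = 3.528 + 2 × 1.045 = 5.618
α (item deleted) = (4/3)·(1 − 3.528/5.618) = 0.496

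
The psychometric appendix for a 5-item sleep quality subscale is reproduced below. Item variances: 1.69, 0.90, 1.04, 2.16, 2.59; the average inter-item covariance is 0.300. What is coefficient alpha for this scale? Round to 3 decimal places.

Σσᵢ² = 1.69 + 0.90 + 1.04 + 2.16 + 2.59 = 8.38
Sum of the 10 distinct covariances = 10 × 0.300 = 3.000
total variance = Σσᵢ² + 2·Σcov = 8.38 + 2 × 3.000 = 14.380
α = (5/4)·(1 − 8.38/14.380) = 0.522

coefficient alpha = 0.522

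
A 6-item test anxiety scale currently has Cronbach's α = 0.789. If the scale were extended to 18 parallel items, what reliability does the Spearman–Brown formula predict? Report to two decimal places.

Length factor m = 18/6 = 3.0000
α' = m·α / (1 + (m−1)·α)
   = 18/6 × 0.789 / (1 + (18/6 − 1) × 0.789)
   = 2.3670 / 2.5780 = 0.92

predicted reliability = 0.92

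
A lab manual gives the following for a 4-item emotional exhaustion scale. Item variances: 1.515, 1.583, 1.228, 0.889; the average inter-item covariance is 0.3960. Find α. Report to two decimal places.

α = 0.64

Σσ²ᵢ = 1.515 + 1.583 + 1.228 + 0.889 = 5.215
Sum of the 6 distinct covariances = 6 × 0.3960 = 2.3760
σ²_T = Σσ²ᵢ + 2·Σcov = 5.215 + 2 × 2.3760 = 9.9670
α = (4/3)·(1 − 5.215/9.9670) = 0.64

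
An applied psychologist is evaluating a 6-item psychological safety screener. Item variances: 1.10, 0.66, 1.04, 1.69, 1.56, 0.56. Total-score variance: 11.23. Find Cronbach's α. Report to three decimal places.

Cronbach's α = 0.494

ΣVar(i) = 1.10 + 0.66 + 1.04 + 1.69 + 1.56 + 0.56 = 6.61
α = (k/(k−1))·(1 − ΣVar(i)/total variance) = (6/5)·(1 − 6.61/11.23) = 0.494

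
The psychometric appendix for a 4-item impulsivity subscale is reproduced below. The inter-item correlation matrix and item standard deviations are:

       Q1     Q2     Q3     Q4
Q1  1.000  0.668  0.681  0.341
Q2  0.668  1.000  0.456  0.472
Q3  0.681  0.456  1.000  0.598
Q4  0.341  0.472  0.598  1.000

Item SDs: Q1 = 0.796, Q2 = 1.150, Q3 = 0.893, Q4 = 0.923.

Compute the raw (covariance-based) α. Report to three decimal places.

α = 0.812

Σσ²ᵢ = 0.796² + 1.150² + 0.893² + 0.923² = 3.6055
Covariances σ_ij = r_ij · s_i · s_j:
  σ(Q1,Q2) = 0.668 × 0.796 × 1.150 = 0.6115
  σ(Q1,Q3) = 0.681 × 0.796 × 0.893 = 0.4841
  σ(Q1,Q4) = 0.341 × 0.796 × 0.923 = 0.2505
  σ(Q2,Q3) = 0.456 × 1.150 × 0.893 = 0.4683
  σ(Q2,Q4) = 0.472 × 1.150 × 0.923 = 0.5010
  σ(Q3,Q4) = 0.598 × 0.893 × 0.923 = 0.4929
σ²_T = Σσ²ᵢ + 2·Σσ_ij = 3.6055 + 2 × 2.8083 = 9.2221
α = (4/3)·(1 − 3.6055/9.2221) = 0.812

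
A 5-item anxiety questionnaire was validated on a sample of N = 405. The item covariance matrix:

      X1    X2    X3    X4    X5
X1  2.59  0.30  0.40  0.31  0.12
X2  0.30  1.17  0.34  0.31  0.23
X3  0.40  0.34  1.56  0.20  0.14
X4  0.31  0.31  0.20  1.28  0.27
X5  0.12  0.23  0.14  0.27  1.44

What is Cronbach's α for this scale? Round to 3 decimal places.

α = 0.493

Σσ²ᵢ = 2.59 + 1.17 + 1.56 + 1.28 + 1.44 = 8.04
Sum of the distinct covariances = 2.62
Var(T) = 8.04 + 2 × 2.62 = 13.28
α = (k/(k−1))·(1 − Σσ²ᵢ/Var(T)) = (5/4)·(1 − 8.04/13.28) = 0.493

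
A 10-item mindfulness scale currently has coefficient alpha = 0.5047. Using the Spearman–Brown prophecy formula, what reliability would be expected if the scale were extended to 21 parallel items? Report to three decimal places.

Length factor m = 21/10 = 2.1000
α' = m·α / (1 + (m−1)·α)
   = 21/10 × 0.5047 / (1 + (21/10 − 1) × 0.5047)
   = 1.0599 / 1.5552 = 0.682

predicted reliability = 0.682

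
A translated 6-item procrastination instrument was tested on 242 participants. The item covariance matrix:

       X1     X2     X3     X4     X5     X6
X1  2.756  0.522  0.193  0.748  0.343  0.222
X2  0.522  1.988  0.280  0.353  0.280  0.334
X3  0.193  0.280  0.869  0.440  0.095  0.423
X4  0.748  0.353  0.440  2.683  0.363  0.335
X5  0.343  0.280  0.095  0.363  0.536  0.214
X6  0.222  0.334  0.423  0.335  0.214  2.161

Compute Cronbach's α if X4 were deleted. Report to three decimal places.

Cronbach's α = 0.514

Remaining items: X1, X2, X3, X5, X6 (k = 5).
Σσ²ᵢ = 2.756 + 1.988 + 0.869 + 0.536 + 2.161 = 8.310
Var(T) = 8.310 + 2 × 2.906 = 14.122
α (item deleted) = (5/4)·(1 − 8.310/14.122) = 0.514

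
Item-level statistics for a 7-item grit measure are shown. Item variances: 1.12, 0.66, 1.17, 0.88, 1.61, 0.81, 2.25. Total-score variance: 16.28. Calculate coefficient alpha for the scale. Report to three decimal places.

coefficient alpha = 0.558

sum of item variances = 1.12 + 0.66 + 1.17 + 0.88 + 1.61 + 0.81 + 2.25 = 8.50
α = (k/(k−1))·(1 − sum of item variances/σ²_total) = (7/6)·(1 − 8.50/16.28) = 0.558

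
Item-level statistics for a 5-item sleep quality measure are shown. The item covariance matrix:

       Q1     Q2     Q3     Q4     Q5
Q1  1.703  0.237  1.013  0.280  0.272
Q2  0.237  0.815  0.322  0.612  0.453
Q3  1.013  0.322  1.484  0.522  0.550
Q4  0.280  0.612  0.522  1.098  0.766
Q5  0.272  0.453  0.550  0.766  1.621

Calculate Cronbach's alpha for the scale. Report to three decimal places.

sum of item variances = 1.703 + 0.815 + 1.484 + 1.098 + 1.621 = 6.721
Sum of off-diagonal covariances = 5.027
Var(T) = 6.721 + 2 × 5.027 = 16.775
α = (k/(k−1))·(1 − sum of item variances/Var(T)) = (5/4)·(1 − 6.721/16.775) = 0.749

α = 0.749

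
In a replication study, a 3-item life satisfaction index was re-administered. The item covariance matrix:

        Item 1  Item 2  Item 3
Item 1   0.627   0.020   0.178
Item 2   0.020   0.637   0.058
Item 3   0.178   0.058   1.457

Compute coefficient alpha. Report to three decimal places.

Σσᵢ² = 0.627 + 0.637 + 1.457 = 2.721
Sum of the distinct covariances = 0.256
Var(T) = 2.721 + 2 × 0.256 = 3.233
α = (k/(k−1))·(1 − Σσᵢ²/Var(T)) = (3/2)·(1 − 2.721/3.233) = 0.238

α = 0.238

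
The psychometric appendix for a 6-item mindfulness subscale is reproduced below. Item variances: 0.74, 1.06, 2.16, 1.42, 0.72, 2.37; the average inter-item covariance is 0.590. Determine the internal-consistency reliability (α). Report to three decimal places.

ΣVar(i) = 0.74 + 1.06 + 2.16 + 1.42 + 0.72 + 2.37 = 8.47
Sum of the 15 distinct covariances = 15 × 0.590 = 8.850
total variance = ΣVar(i) + 2·Σcov = 8.47 + 2 × 8.850 = 26.170
α = (6/5)·(1 − 8.47/26.170) = 0.812

α = 0.812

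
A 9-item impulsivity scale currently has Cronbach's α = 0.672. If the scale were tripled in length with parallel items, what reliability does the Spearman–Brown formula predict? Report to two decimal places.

predicted reliability = 0.86

Length factor m = 3
α' = m·α / (1 + (m−1)·α)
   = 3 × 0.672 / (1 + (3 − 1) × 0.672)
   = 2.0160 / 2.3440 = 0.86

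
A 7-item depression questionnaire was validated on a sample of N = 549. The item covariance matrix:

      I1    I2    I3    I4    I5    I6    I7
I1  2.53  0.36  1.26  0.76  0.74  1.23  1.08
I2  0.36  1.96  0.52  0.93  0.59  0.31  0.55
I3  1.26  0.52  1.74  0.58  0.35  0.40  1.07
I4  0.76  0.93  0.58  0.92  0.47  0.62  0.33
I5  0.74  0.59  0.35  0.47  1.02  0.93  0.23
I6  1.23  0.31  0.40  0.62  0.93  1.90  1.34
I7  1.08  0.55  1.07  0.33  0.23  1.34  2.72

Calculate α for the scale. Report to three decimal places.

α = 0.812

Σσ²ᵢ = 2.53 + 1.96 + 1.74 + 0.92 + 1.02 + 1.90 + 2.72 = 12.79
Sum of off-diagonal covariances = 14.65
σ²_T = 12.79 + 2 × 14.65 = 42.09
α = (k/(k−1))·(1 − Σσ²ᵢ/σ²_T) = (7/6)·(1 − 12.79/42.09) = 0.812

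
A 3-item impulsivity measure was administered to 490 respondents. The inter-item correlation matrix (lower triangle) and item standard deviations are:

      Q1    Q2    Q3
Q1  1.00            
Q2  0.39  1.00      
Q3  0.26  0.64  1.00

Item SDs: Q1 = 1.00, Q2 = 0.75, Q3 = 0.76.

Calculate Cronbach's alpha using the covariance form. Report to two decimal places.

Σσ²ᵢ = 1.00² + 0.75² + 0.76² = 2.1401
Covariances σ_ij = r_ij · s_i · s_j:
  σ(Q1,Q2) = 0.39 × 1.00 × 0.75 = 0.2925
  σ(Q1,Q3) = 0.26 × 1.00 × 0.76 = 0.1976
  σ(Q2,Q3) = 0.64 × 0.75 × 0.76 = 0.3648
σ²_T = Σσ²ᵢ + 2·Σσ_ij = 2.1401 + 2 × 0.8549 = 3.8499
α = (3/2)·(1 − 2.1401/3.8499) = 0.67

Cronbach's alpha = 0.67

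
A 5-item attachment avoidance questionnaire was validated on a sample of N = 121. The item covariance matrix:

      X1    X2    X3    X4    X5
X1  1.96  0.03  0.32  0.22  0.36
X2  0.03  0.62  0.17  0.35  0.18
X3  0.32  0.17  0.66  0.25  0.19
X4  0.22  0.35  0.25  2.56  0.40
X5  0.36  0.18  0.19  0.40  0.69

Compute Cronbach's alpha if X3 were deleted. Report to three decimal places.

Remaining items: X1, X2, X4, X5 (k = 4).
Σσᵢ² = 1.96 + 0.62 + 2.56 + 0.69 = 5.83
total variance = 5.83 + 2 × 1.54 = 8.91
α (item deleted) = (4/3)·(1 − 5.83/8.91) = 0.461

α = 0.461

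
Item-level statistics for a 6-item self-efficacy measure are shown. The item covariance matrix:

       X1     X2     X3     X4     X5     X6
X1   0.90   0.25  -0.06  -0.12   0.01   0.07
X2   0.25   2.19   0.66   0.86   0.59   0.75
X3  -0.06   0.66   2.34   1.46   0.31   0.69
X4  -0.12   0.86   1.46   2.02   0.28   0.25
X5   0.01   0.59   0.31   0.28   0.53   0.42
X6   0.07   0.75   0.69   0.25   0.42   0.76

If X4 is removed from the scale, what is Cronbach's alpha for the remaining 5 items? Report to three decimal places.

Remaining items: X1, X2, X3, X5, X6 (k = 5).
Σσᵢ² = 0.90 + 2.19 + 2.34 + 0.53 + 0.76 = 6.72
Var(T) = 6.72 + 2 × 3.69 = 14.10
α (item deleted) = (5/4)·(1 − 6.72/14.10) = 0.654

α = 0.654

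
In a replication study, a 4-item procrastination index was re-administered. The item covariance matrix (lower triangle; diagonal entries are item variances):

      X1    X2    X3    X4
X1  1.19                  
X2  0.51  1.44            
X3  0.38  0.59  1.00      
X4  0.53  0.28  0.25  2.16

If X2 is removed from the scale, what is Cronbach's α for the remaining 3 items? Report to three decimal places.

Cronbach's α = 0.522

Remaining items: X1, X3, X4 (k = 3).
sum of item variances = 1.19 + 1.00 + 2.16 = 4.35
σ²_total = 4.35 + 2 × 1.16 = 6.67
α (item deleted) = (3/2)·(1 − 4.35/6.67) = 0.522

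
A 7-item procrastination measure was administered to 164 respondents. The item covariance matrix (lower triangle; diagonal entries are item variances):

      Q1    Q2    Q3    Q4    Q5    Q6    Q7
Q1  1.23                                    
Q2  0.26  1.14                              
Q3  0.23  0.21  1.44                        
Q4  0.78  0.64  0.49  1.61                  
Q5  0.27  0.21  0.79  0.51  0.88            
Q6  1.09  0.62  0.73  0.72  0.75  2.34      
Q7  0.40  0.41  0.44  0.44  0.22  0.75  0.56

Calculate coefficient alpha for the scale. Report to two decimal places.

ΣVar(i) = 1.23 + 1.14 + 1.44 + 1.61 + 0.88 + 2.34 + 0.56 = 9.20
Sum of off-diagonal covariances = 10.96
σ²_T = 9.20 + 2 × 10.96 = 31.12
α = (k/(k−1))·(1 − ΣVar(i)/σ²_T) = (7/6)·(1 − 9.20/31.12) = 0.82

coefficient alpha = 0.82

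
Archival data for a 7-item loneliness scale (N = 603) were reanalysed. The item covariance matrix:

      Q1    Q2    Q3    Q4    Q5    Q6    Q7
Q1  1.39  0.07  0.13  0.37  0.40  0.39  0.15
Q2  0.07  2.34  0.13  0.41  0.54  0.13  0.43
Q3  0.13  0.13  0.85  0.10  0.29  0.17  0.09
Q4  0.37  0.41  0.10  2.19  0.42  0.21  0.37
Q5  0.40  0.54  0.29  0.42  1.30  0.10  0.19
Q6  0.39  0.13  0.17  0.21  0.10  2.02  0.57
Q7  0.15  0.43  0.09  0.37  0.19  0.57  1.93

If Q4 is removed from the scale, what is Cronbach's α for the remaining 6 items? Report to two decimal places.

Cronbach's α = 0.52

Remaining items: Q1, Q2, Q3, Q5, Q6, Q7 (k = 6).
Σσ²ᵢ = 1.39 + 2.34 + 0.85 + 1.30 + 2.02 + 1.93 = 9.83
total variance = 9.83 + 2 × 3.78 = 17.39
α (item deleted) = (6/5)·(1 − 9.83/17.39) = 0.52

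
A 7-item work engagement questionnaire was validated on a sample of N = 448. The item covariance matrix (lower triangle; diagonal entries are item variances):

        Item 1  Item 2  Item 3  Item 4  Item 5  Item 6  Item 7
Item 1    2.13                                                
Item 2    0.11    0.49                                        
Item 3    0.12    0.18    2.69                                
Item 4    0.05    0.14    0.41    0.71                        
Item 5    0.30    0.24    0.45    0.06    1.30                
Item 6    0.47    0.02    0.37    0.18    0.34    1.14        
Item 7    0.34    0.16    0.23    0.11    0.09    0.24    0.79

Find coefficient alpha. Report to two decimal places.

coefficient alpha = 0.58

Σσ²ᵢ = 2.13 + 0.49 + 2.69 + 0.71 + 1.30 + 1.14 + 0.79 = 9.25
Sum of off-diagonal covariances = 4.61
Var(T) = 9.25 + 2 × 4.61 = 18.47
α = (k/(k−1))·(1 − Σσ²ᵢ/Var(T)) = (7/6)·(1 − 9.25/18.47) = 0.58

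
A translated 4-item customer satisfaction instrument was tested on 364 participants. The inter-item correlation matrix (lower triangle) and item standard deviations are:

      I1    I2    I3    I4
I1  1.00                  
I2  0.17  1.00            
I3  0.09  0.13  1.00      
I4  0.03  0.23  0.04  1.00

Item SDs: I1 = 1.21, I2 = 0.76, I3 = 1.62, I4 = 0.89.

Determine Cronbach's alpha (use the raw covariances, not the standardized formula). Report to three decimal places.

Σσ²ᵢ = 1.21² + 0.76² + 1.62² + 0.89² = 5.4582
Covariances σ_ij = r_ij · s_i · s_j:
  σ(I1,I2) = 0.17 × 1.21 × 0.76 = 0.1563
  σ(I1,I3) = 0.09 × 1.21 × 1.62 = 0.1764
  σ(I1,I4) = 0.03 × 1.21 × 0.89 = 0.0323
  σ(I2,I3) = 0.13 × 0.76 × 1.62 = 0.1601
  σ(I2,I4) = 0.23 × 0.76 × 0.89 = 0.1556
  σ(I3,I4) = 0.04 × 1.62 × 0.89 = 0.0577
σ²_T = Σσ²ᵢ + 2·Σσ_ij = 5.4582 + 2 × 0.7384 = 6.9350
α = (4/3)·(1 − 5.4582/6.9350) = 0.284

Cronbach's alpha = 0.284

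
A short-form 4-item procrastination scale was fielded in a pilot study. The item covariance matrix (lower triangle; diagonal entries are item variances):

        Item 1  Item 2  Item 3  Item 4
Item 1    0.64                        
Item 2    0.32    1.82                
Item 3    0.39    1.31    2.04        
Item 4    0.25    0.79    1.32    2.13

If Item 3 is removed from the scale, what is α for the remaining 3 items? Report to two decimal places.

α = 0.56

Remaining items: Item 1, Item 2, Item 4 (k = 3).
Σσ²ᵢ = 0.64 + 1.82 + 2.13 = 4.59
total variance = 4.59 + 2 × 1.36 = 7.31
α (item deleted) = (3/2)·(1 − 4.59/7.31) = 0.56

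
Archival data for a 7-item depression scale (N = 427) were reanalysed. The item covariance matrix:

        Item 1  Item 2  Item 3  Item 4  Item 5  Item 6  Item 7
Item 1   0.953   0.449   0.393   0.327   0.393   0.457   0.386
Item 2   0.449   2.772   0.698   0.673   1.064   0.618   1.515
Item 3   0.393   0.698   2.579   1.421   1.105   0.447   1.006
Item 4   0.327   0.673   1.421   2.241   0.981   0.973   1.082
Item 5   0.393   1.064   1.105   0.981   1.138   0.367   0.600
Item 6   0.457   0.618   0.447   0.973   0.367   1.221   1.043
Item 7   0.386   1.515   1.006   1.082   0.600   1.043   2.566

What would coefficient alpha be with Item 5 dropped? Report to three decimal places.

coefficient alpha = 0.781

Remaining items: Item 1, Item 2, Item 3, Item 4, Item 6, Item 7 (k = 6).
Σσ²ᵢ = 0.953 + 2.772 + 2.579 + 2.241 + 1.221 + 2.566 = 12.332
σ²_total = 12.332 + 2 × 11.488 = 35.308
α (item deleted) = (6/5)·(1 − 12.332/35.308) = 0.781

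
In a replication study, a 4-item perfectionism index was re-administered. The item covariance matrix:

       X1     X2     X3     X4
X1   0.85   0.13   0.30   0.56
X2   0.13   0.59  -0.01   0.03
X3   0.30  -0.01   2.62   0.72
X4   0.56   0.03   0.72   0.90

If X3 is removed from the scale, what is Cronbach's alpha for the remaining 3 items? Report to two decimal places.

α = 0.57

Remaining items: X1, X2, X4 (k = 3).
Σσ²ᵢ = 0.85 + 0.59 + 0.90 = 2.34
total variance = 2.34 + 2 × 0.72 = 3.78
α (item deleted) = (3/2)·(1 − 2.34/3.78) = 0.57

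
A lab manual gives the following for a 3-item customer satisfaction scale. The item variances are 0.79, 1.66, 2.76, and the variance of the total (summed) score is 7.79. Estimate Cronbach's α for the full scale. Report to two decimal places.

Σσᵢ² = 0.79 + 1.66 + 2.76 = 5.21
α = (k/(k−1))·(1 − Σσᵢ²/σ²_T) = (3/2)·(1 − 5.21/7.79) = 0.50

α = 0.50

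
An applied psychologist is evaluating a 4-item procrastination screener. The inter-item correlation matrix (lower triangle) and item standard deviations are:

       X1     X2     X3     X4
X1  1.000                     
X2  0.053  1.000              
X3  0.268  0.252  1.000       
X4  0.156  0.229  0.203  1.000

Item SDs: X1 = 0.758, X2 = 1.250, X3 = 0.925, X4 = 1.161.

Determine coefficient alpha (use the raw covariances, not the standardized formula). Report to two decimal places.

coefficient alpha = 0.48

Σσ²ᵢ = 0.758² + 1.250² + 0.925² + 1.161² = 4.3406
Covariances σ_ij = r_ij · s_i · s_j:
  σ(X1,X2) = 0.053 × 0.758 × 1.250 = 0.0502
  σ(X1,X3) = 0.268 × 0.758 × 0.925 = 0.1879
  σ(X1,X4) = 0.156 × 0.758 × 1.161 = 0.1373
  σ(X2,X3) = 0.252 × 1.250 × 0.925 = 0.2914
  σ(X2,X4) = 0.229 × 1.250 × 1.161 = 0.3323
  σ(X3,X4) = 0.203 × 0.925 × 1.161 = 0.2180
σ²_T = Σσ²ᵢ + 2·Σσ_ij = 4.3406 + 2 × 1.2171 = 6.7748
α = (4/3)·(1 − 4.3406/6.7748) = 0.48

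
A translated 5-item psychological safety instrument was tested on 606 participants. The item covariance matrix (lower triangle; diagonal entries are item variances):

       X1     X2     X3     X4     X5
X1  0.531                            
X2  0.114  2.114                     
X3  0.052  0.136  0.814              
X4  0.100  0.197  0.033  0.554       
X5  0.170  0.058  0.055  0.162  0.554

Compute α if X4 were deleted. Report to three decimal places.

Remaining items: X1, X2, X3, X5 (k = 4).
Σσᵢ² = 0.531 + 2.114 + 0.814 + 0.554 = 4.013
σ²_T = 4.013 + 2 × 0.585 = 5.183
α (item deleted) = (4/3)·(1 − 4.013/5.183) = 0.301

α = 0.301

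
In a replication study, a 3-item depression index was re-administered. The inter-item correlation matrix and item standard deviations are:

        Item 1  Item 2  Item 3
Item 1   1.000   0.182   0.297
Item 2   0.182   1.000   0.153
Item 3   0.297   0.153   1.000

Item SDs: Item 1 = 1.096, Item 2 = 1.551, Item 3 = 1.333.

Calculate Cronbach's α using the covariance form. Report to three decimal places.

Σσ²ᵢ = 1.096² + 1.551² + 1.333² = 5.3837
Covariances σ_ij = r_ij · s_i · s_j:
  σ(Item 1,Item 2) = 0.182 × 1.096 × 1.551 = 0.3094
  σ(Item 1,Item 3) = 0.297 × 1.096 × 1.333 = 0.4339
  σ(Item 2,Item 3) = 0.153 × 1.551 × 1.333 = 0.3163
σ²_T = Σσ²ᵢ + 2·Σσ_ij = 5.3837 + 2 × 1.0596 = 7.5029
α = (3/2)·(1 − 5.3837/7.5029) = 0.424

α = 0.424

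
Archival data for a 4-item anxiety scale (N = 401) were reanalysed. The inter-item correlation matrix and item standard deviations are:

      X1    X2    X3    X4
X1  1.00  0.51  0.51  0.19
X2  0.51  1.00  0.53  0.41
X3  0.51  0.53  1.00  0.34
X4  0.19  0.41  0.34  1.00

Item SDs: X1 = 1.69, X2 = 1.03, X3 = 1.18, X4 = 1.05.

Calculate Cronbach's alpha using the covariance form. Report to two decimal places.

Cronbach's alpha = 0.72

Σσ²ᵢ = 1.69² + 1.03² + 1.18² + 1.05² = 6.4119
Covariances σ_ij = r_ij · s_i · s_j:
  σ(X1,X2) = 0.51 × 1.69 × 1.03 = 0.8878
  σ(X1,X3) = 0.51 × 1.69 × 1.18 = 1.0170
  σ(X1,X4) = 0.19 × 1.69 × 1.05 = 0.3372
  σ(X2,X3) = 0.53 × 1.03 × 1.18 = 0.6442
  σ(X2,X4) = 0.41 × 1.03 × 1.05 = 0.4434
  σ(X3,X4) = 0.34 × 1.18 × 1.05 = 0.4213
σ²_T = Σσ²ᵢ + 2·Σσ_ij = 6.4119 + 2 × 3.7509 = 13.9137
α = (4/3)·(1 − 6.4119/13.9137) = 0.72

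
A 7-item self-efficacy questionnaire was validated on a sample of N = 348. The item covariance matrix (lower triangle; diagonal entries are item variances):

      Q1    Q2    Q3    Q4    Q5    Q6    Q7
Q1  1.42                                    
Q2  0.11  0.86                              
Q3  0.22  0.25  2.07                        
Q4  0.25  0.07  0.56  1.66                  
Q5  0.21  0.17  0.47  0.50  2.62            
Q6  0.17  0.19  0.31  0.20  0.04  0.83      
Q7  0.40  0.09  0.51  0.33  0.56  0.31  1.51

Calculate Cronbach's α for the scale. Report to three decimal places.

Cronbach's α = 0.606

Σσ²ᵢ = 1.42 + 0.86 + 2.07 + 1.66 + 2.62 + 0.83 + 1.51 = 10.97
Σ_{i<j} σ_ij = 5.92
σ²_T = 10.97 + 2 × 5.92 = 22.81
α = (k/(k−1))·(1 − Σσ²ᵢ/σ²_T) = (7/6)·(1 − 10.97/22.81) = 0.606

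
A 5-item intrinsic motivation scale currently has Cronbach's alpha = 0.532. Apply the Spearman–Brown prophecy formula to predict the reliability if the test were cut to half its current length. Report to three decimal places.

Length factor m = 1/2
α' = m·α / (1 − (1−m)·α)
   = 1/2 × 0.532 / (1 − (1 − 1/2) × 0.532)
   = 0.2660 / 0.7340 = 0.362

predicted reliability = 0.362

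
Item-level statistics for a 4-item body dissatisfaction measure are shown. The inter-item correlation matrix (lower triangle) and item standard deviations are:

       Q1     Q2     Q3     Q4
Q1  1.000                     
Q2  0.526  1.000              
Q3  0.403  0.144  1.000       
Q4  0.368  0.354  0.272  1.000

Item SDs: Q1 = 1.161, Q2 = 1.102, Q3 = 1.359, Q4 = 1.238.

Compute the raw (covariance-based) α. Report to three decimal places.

Σσ²ᵢ = 1.161² + 1.102² + 1.359² + 1.238² = 5.9418
Covariances σ_ij = r_ij · s_i · s_j:
  σ(Q1,Q2) = 0.526 × 1.161 × 1.102 = 0.6730
  σ(Q1,Q3) = 0.403 × 1.161 × 1.359 = 0.6359
  σ(Q1,Q4) = 0.368 × 1.161 × 1.238 = 0.5289
  σ(Q2,Q3) = 0.144 × 1.102 × 1.359 = 0.2157
  σ(Q2,Q4) = 0.354 × 1.102 × 1.238 = 0.4830
  σ(Q3,Q4) = 0.272 × 1.359 × 1.238 = 0.4576
σ²_T = Σσ²ᵢ + 2·Σσ_ij = 5.9418 + 2 × 2.9941 = 11.9300
α = (4/3)·(1 − 5.9418/11.9300) = 0.669

α = 0.669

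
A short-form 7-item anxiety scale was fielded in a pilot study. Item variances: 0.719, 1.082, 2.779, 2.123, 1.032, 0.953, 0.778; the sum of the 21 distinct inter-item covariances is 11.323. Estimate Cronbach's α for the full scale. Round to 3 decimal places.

Σσᵢ² = 0.719 + 1.082 + 2.779 + 2.123 + 1.032 + 0.953 + 0.778 = 9.466
Sum of distinct covariances = 11.323
total variance = Σσᵢ² + 2·Σcov = 9.466 + 2 × 11.323 = 32.112
α = (7/6)·(1 − 9.466/32.112) = 0.823

Cronbach's α = 0.823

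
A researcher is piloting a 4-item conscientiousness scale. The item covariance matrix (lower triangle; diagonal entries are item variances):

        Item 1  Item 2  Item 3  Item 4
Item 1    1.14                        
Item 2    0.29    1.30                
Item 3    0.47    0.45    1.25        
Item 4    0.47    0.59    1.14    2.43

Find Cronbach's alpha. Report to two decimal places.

α = 0.70

ΣVar(i) = 1.14 + 1.30 + 1.25 + 2.43 = 6.12
Sum of off-diagonal covariances = 3.41
σ²_total = 6.12 + 2 × 3.41 = 12.94
α = (k/(k−1))·(1 − ΣVar(i)/σ²_total) = (4/3)·(1 − 6.12/12.94) = 0.70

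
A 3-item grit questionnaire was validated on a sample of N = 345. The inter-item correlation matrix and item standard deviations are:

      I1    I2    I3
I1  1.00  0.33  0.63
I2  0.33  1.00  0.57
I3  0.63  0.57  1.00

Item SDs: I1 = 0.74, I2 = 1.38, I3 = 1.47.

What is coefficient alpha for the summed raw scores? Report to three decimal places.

α = 0.729

Σσ²ᵢ = 0.74² + 1.38² + 1.47² = 4.6129
Covariances σ_ij = r_ij · s_i · s_j:
  σ(I1,I2) = 0.33 × 0.74 × 1.38 = 0.3370
  σ(I1,I3) = 0.63 × 0.74 × 1.47 = 0.6853
  σ(I2,I3) = 0.57 × 1.38 × 1.47 = 1.1563
σ²_T = Σσ²ᵢ + 2·Σσ_ij = 4.6129 + 2 × 2.1786 = 8.9701
α = (3/2)·(1 − 4.6129/8.9701) = 0.729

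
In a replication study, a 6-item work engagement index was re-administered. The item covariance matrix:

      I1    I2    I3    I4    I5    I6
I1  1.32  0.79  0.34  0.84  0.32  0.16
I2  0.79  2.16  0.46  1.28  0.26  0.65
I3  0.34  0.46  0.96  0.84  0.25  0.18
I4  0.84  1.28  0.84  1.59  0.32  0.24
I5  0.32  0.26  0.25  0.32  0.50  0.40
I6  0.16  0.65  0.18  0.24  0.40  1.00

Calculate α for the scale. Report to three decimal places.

Σσᵢ² = 1.32 + 2.16 + 0.96 + 1.59 + 0.50 + 1.00 = 7.53
Sum of off-diagonal covariances = 7.33
σ²_T = 7.53 + 2 × 7.33 = 22.19
α = (k/(k−1))·(1 − Σσᵢ²/σ²_T) = (6/5)·(1 − 7.53/22.19) = 0.793

α = 0.793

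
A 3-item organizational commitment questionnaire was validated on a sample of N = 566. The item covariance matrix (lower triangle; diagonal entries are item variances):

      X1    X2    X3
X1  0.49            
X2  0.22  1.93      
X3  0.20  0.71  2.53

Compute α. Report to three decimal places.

sum of item variances = 0.49 + 1.93 + 2.53 = 4.95
Sum of the distinct covariances = 1.13
σ²_total = 4.95 + 2 × 1.13 = 7.21
α = (k/(k−1))·(1 − sum of item variances/σ²_total) = (3/2)·(1 − 4.95/7.21) = 0.470

α = 0.470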